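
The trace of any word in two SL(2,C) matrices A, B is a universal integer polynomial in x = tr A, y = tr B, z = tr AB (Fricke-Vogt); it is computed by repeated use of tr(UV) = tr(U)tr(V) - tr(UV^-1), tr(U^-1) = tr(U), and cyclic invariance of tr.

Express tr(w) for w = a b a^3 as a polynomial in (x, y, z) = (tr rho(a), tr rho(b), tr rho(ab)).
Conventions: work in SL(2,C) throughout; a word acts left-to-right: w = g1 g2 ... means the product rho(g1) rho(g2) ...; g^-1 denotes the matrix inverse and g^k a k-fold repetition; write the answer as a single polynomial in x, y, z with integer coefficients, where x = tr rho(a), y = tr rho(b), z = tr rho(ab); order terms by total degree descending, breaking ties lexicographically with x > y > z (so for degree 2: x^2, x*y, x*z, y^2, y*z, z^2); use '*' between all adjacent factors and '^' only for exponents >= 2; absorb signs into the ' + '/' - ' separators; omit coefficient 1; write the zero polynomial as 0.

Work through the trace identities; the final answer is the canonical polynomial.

x^3*z - x^2*y - 2*x*z + y

trace(b a^2) = trace(a) * trace(b a) - trace(b)   [square of a] = x*z - y
next, trace(a^2 b a) = trace(a) * trace(b a^2) - trace(b a)   [square of a] = x^2*z - x*y - z
next, trace(a b a^3) = trace(a) * trace(a^2 b a) - trace(a^2 b)   [square of a] = x^3*z - x^2*y - 2*x*z + y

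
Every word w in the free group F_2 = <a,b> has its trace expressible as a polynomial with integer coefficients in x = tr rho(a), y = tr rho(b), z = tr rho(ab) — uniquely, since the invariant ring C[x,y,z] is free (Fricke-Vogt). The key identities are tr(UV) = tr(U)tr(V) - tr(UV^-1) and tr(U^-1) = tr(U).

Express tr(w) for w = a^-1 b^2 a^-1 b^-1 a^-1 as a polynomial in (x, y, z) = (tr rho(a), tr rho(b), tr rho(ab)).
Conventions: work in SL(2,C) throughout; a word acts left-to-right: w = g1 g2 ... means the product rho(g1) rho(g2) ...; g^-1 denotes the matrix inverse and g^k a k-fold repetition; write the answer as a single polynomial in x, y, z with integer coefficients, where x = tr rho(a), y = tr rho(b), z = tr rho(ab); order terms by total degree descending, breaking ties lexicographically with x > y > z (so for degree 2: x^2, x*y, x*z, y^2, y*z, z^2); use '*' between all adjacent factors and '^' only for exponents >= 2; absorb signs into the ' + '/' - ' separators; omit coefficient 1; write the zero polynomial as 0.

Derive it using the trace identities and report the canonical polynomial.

x^2*y^2*z - x*y^3 - x*y*z^2 - x^2*z + 2*x*y + z

next, tr(b^2) = tr(b) * tr(b) - tr(1)   [square of b] = y^2 - 2
tr(b^2 a) = tr(b) * tr(a b) - tr(a)   [square of b] = y*z - x
tr(a^-1 b^2) = tr(b^2) * tr(a) - tr(b^2 a)   [inverse elimination on a] = x*y^2 - y*z - x
tr(a^-1 b^2 a^-1) = tr(a^-1 b^2) * tr(a) - tr(a^-1 b^2 a)   [inverse elimination on a] = x^2*y^2 - x*y*z - x^2 - y^2 + 2
next, tr(b^3) = tr(b) * tr(b^2) - tr(b)   [square of b] = y^3 - 3*y
tr(b^3 a) = tr(b) * tr(b a b) - tr(b a)   [square of b] = y^2*z - x*y - z
next, tr(b^2 a^-1 b) = tr(b^3) * tr(a) - tr(b^3 a)   [inverse elimination on a] = x*y^3 - y^2*z - 2*x*y + z
next, tr(a b a b) = tr(b a) * tr(b a) - tr(1)   [split at a repeated b] = z^2 - 2
tr(a b a) = tr(a) * tr(b a) - tr(b)   [square of a] = x*z - y
tr(b a b^2 a) = tr(b) * tr(a b a b) - tr(a b a)   [square of b] = y*z^2 - x*z - y
and tr(b^2 a^-1 b a) = tr(b a b^2) * tr(a) - tr(b a b^2 a)   [inverse elimination on a] = x*y^2*z - x^2*y - y*z^2 + y
and tr(a^-1 b^2 a^-1 b) = tr(b^2 a^-1 b) * tr(a) - tr(b^2 a^-1 b a)   [inverse elimination on a] = x^2*y^3 - 2*x*y^2*z - x^2*y + y*z^2 + x*z - y
next, tr(a^-1 b^2 a^-1 b^-1) = tr(a^-1 b^2 a^-1) * tr(b) - tr(a^-1 b^2 a^-1 b)   [inverse elimination on b] = x*y^2*z - y^3 - y*z^2 - x*z + 3*y
tr(b a^-1) = tr(b) * tr(a) - tr(b a)   [inverse elimination on a] = x*y - z
tr(a^-1 b^2 a^-1 b^-1 a^-1) = tr(a^-1 b^2 a^-1 b^-1) * tr(a) - tr(a^-1 b^2 a^-1 b^-1 a)   [inverse elimination on a] = x^2*y^2*z - x*y^3 - x*y*z^2 - x^2*z + 2*x*y + z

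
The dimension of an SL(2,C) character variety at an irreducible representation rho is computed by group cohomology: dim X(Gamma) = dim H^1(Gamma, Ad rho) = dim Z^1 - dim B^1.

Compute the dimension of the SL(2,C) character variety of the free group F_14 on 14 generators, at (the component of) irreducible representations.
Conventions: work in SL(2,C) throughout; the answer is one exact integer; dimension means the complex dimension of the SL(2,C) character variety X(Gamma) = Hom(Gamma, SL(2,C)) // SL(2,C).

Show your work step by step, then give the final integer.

39

The free group F_14: 14 generators, no relators.
Z^1(Gamma, Ad rho) = (sl_2)^14: a cocycle is a free choice of one sl_2 vector per generator, so dim Z^1 = 3*14 = 42.
Irreducibility makes the coboundary map sl_2 -> Z^1 injective (trivial centralizer), so dim B^1 = 3.
Therefore dim X = 42 - 3 = 39.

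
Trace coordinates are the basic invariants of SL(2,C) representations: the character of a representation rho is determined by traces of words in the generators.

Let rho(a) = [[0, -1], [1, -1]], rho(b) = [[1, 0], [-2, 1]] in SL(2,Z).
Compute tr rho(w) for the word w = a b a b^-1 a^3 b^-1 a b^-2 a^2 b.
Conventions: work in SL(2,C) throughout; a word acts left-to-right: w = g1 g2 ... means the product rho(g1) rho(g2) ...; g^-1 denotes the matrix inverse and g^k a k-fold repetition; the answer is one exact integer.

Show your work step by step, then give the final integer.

-33

rho(a) = [[0, -1], [1, -1]]
... * rho(b) = [[1, 0], [-2, 1]]  ->  [[2, -1], [3, -1]]
... * rho(a) = [[0, -1], [1, -1]]  ->  [[-1, -1], [-1, -2]]
... * rho(b^-1) = [[1, 0], [2, 1]]  ->  [[-3, -1], [-5, -2]]
... * rho(a) = [[0, -1], [1, -1]]  ->  [[-1, 4], [-2, 7]]
... * rho(a) = [[0, -1], [1, -1]]  ->  [[4, -3], [7, -5]]
... * rho(a) = [[0, -1], [1, -1]]  ->  [[-3, -1], [-5, -2]]
... * rho(b^-1) = [[1, 0], [2, 1]]  ->  [[-5, -1], [-9, -2]]
... * rho(a) = [[0, -1], [1, -1]]  ->  [[-1, 6], [-2, 11]]
... * rho(b^-1) = [[1, 0], [2, 1]]  ->  [[11, 6], [20, 11]]
... * rho(b^-1) = [[1, 0], [2, 1]]  ->  [[23, 6], [42, 11]]
... * rho(a) = [[0, -1], [1, -1]]  ->  [[6, -29], [11, -53]]
... * rho(a) = [[0, -1], [1, -1]]  ->  [[-29, 23], [-53, 42]]
... * rho(b) = [[1, 0], [-2, 1]]  ->  [[-75, 23], [-137, 42]]
tr = -75 + 42 = -33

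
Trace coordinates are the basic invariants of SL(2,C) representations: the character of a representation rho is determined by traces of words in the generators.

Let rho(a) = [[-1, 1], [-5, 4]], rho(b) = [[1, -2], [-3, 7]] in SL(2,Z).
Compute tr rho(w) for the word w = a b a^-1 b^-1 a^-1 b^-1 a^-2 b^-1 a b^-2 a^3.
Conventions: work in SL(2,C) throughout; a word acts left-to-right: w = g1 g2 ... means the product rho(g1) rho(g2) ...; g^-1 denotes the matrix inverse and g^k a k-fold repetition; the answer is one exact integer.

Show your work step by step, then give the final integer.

-2265883145

rho(a) = [[-1, 1], [-5, 4]]
... * rho(b) = [[1, -2], [-3, 7]]  ->  [[-4, 9], [-17, 38]]
... * rho(a^-1) = [[4, -1], [5, -1]]  ->  [[29, -5], [122, -21]]
... * rho(b^-1) = [[7, 2], [3, 1]]  ->  [[188, 53], [791, 223]]
... * rho(a^-1) = [[4, -1], [5, -1]]  ->  [[1017, -241], [4279, -1014]]
... * rho(b^-1) = [[7, 2], [3, 1]]  ->  [[6396, 1793], [26911, 7544]]
... * rho(a^-1) = [[4, -1], [5, -1]]  ->  [[34549, -8189], [145364, -34455]]
... * rho(a^-1) = [[4, -1], [5, -1]]  ->  [[97251, -26360], [409181, -110909]]
... * rho(b^-1) = [[7, 2], [3, 1]]  ->  [[601677, 168142], [2531540, 707453]]
... * rho(a) = [[-1, 1], [-5, 4]]  ->  [[-1442387, 1274245], [-6068805, 5361352]]
... * rho(b^-1) = [[7, 2], [3, 1]]  ->  [[-6273974, -1610529], [-26397579, -6776258]]
... * rho(b^-1) = [[7, 2], [3, 1]]  ->  [[-48749405, -14158477], [-205111827, -59571416]]
... * rho(a) = [[-1, 1], [-5, 4]]  ->  [[119541790, -105383313], [502968907, -443397491]]
... * rho(a) = [[-1, 1], [-5, 4]]  ->  [[407374775, -301991462], [1714018548, -1270621057]]
... * rho(a) = [[-1, 1], [-5, 4]]  ->  [[1102582535, -800591073], [4639086737, -3368465680]]
tr = 1102582535 + -3368465680 = -2265883145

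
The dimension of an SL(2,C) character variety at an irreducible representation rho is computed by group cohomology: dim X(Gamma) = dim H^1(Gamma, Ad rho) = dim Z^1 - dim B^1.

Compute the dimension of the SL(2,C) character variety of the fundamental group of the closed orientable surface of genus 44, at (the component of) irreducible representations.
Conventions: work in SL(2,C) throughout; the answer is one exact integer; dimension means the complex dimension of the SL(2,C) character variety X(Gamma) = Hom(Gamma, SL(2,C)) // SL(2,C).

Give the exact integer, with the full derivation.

258

The genus-44 surface group: 2g = 88 generators, one relator prod [a_i, b_i].
A cocycle assigns one sl_2 vector per generator subject to the relator condition d_2(z) = 0: dim of the unconstrained space is 3*2g = 264.
d_2 is surjective at irreducible rho (its cokernel H^2 is dual to H^0 = 0), so dim Z^1 = 264 - 3 = 261.
Coboundaries contribute dim B^1 = 3 (injective at irreducible rho).
dim X = dim H^1 = 261 - 3 = 258.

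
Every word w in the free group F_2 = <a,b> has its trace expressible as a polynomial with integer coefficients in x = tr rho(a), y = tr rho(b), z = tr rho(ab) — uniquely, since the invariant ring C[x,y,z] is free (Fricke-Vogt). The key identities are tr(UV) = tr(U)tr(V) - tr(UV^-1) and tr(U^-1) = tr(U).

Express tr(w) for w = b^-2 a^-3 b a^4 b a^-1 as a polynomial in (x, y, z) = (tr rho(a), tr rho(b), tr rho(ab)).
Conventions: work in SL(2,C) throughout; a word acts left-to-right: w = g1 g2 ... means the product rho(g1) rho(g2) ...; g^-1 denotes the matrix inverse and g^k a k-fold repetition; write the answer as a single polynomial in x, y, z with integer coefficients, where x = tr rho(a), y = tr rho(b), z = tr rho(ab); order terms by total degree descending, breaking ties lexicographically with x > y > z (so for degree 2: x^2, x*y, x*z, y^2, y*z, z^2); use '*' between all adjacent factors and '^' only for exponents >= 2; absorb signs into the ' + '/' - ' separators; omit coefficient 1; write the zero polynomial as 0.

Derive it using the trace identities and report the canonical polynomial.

x^6*y^2*z^2 - 2*x^7*y*z - 2*x^5*y^3*z - x^5*y*z^3 + x^8 + 2*x^6*y^2 + x^6*z^2 + x^4*y^4 - 2*x^4*y^2*z^2 + 11*x^5*y*z + 5*x^3*y^3*z + 3*x^3*y*z^3 - 8*x^6 - 10*x^4*y^2 - 4*x^4*z^2 - 2*x^2*y^4 - 18*x^3*y*z - 3*x*y^3*z - 2*x*y*z^3 + 20*x^4 + 13*x^2*y^2 + 4*x^2*z^2 + y^4 + y^2*z^2 + 8*x*y*z - 16*x^2 - 4*y^2 + 2

trace(b a^2) = trace(a) * trace(b a) - trace(b) = x*z - y
trace(b a^3) = trace(a) * trace(b a^2) - trace(b a) = x^2*z - x*y - z
trace(a^4 b) = trace(a) * trace(b a^3) - trace(b a^2) = x^3*z - x^2*y - 2*x*z + y
trace(a^2) = trace(a) * trace(a) - trace(1) = x^2 - 2
trace(a^3) = trace(a) * trace(a^2) - trace(a) = x^3 - 3*x
trace(a^4) = trace(a) * trace(a^3) - trace(a^2) = x^4 - 4*x^2 + 2
next, trace(b a^4 b) = trace(b) * trace(a^4 b) - trace(a^4) = x^3*y*z - x^4 - x^2*y^2 - 2*x*y*z + 4*x^2 + y^2 - 2
trace(b a b a) = trace(b a) * trace(b a) - trace(1)   [split at repeated b] = z^2 - 2
trace(b a b) = trace(b) * trace(a b) - trace(a) = y*z - x
trace(a^2 b a b) = trace(a) * trace(b a b a) - trace(b a b) = x*z^2 - y*z - x
trace(a b a b^2 a) = trace(b) * trace(a^2 b a b) - trace(a^2 b a) = x*y*z^2 - x^2*z - y^2*z + z
trace(a b a b^2) = trace(b) * trace(a b a b) - trace(a b a) = y*z^2 - x*z - y
and trace(a b a b^2 a^2) = trace(a) * trace(a b a b^2 a) - trace(a b a b^2) = x^2*y*z^2 - x^3*z - x*y^2*z - y*z^2 + 2*x*z + y
and trace(b a^4 b a b) = trace(a) * trace(a b a b^2 a^2) - trace(a b a b^2 a) = x^3*y*z^2 - x^4*z - x^2*y^2*z - 2*x*y*z^2 + 3*x^2*z + y^2*z + x*y - z
and trace(b a b a b a) = trace(a b a b) * trace(a b) - trace(b a)   [split at repeated a] = z^3 - 3*z
and trace(a b a b a b a) = trace(a) * trace(b a b a b a) - trace(b a b a b) = x*z^3 - y*z^2 - 2*x*z + y
trace(b a b a b a^3) = trace(a) * trace(a b a b a b a) - trace(a b a b a b) = x^2*z^3 - x*y*z^2 - 2*x^2*z - z^3 + x*y + 3*z
trace(b a^4 b a b a) = trace(a) * trace(b a b a b a^3) - trace(b a b a b a^2) = x^3*z^3 - x^2*y*z^2 - 2*x^3*z - 2*x*z^3 + x^2*y + y*z^2 + 5*x*z - y
and trace(a^-1 b a^4 b a b) = trace(b a^4 b a b) * trace(a) - trace(b a^4 b a b a) = x^4*y*z^2 - x^5*z - x^3*y^2*z - x^3*z^3 - x^2*y*z^2 + 5*x^3*z + x*y^2*z + 2*x*z^3 - y*z^2 - 6*x*z + y
next, trace(b^-1 a^-1 b a^4 b a) = trace(a^-1 b a^4 b a) * trace(b) - trace(a^-1 b a^4 b a b) = -x^4*y*z^2 + x^5*z + 2*x^3*y^2*z + x^3*z^3 - x^4*y - x^2*y^3 + x^2*y*z^2 - 5*x^3*z - 3*x*y^2*z - 2*x*z^3 + 4*x^2*y + y^3 + y*z^2 + 6*x*z - 3*y
trace(a^-1 b a^4 b a^-1 b^-1) = trace(b^-1 a^-1 b a^4 b) * trace(a) - trace(b^-1 a^-1 b a^4 b a) = x^4*y*z^2 - x^5*z - 2*x^3*y^2*z - x^3*z^3 + x^4*y + x^2*y^3 - x^2*y*z^2 + 6*x^3*z + 3*x*y^2*z + 2*x*z^3 - 5*x^2*y - y^3 - y*z^2 - 7*x*z + 3*y
and trace(a^-2 b a^4 b a^-1 b^-1) = trace(a^-1 b a^4 b a^-1 b^-1) * trace(a) - trace(a^-1 b a^4 b a^-1 b^-1 a) = x^5*y*z^2 - x^6*z - 2*x^4*y^2*z - x^4*z^3 + x^5*y + x^3*y^3 - x^3*y*z^2 + 6*x^4*z + 3*x^2*y^2*z + 2*x^2*z^3 - 5*x^3*y - x*y^3 - x*y*z^2 - 8*x^2*z + 4*x*y + z
and trace(b^-1 a^-3 b a^4 b a^-1) = trace(a^-2 b a^4 b a^-1 b^-1) * trace(a) - trace(a^-2 b a^4 b a^-1 b^-1 a) = x^6*y*z^2 - x^7*z - 2*x^5*y^2*z - x^5*z^3 + x^6*y + x^4*y^3 - 2*x^4*y*z^2 + 7*x^5*z + 5*x^3*y^2*z + 3*x^3*z^3 - 6*x^4*y - 2*x^2*y^3 - 14*x^3*z - 3*x*y^2*z - 2*x*z^3 + 9*x^2*y + y^3 + y*z^2 + 8*x*z - 3*y
next, trace(a b a b a^2) = trace(a) * trace(a b a b a) - trace(a b a b) = x^2*z^2 - x*y*z - x^2 - z^2 + 2
trace(b a^4 b a) = trace(a) * trace(a b a b a^2) - trace(a b a b a) = x^3*z^2 - x^2*y*z - x^3 - 2*x*z^2 + y*z + 3*x
trace(a^-1 b a^4 b) = trace(b a^4 b) * trace(a) - trace(b a^4 b a) = x^4*y*z - x^5 - x^3*y^2 - x^3*z^2 - x^2*y*z + 5*x^3 + x*y^2 + 2*x*z^2 - y*z - 5*x
trace(b a^4 b a^-2) = trace(a^-1 b a^4 b) * trace(a) - trace(a^-1 b a^4 b a) = x^5*y*z - x^6 - x^4*y^2 - x^4*z^2 - 2*x^3*y*z + 6*x^4 + 2*x^2*y^2 + 2*x^2*z^2 + x*y*z - 9*x^2 - y^2 + 2
next, trace(a^-2 b a^4 b a^-1) = trace(b a^4 b a^-2) * trace(a) - trace(b a^4 b a^-1) = x^6*y*z - x^7 - x^5*y^2 - x^5*z^2 - 3*x^4*y*z + 7*x^5 + 3*x^3*y^2 + 3*x^3*z^2 + 2*x^2*y*z - 14*x^3 - 2*x*y^2 - 2*x*z^2 + y*z + 7*x
next, trace(a^-3 b a^4 b a^-1) = trace(a^-2 b a^4 b a^-1) * trace(a) - trace(a^-2 b a^4 b) = x^7*y*z - x^8 - x^6*y^2 - x^6*z^2 - 4*x^5*y*z + 8*x^6 + 4*x^4*y^2 + 4*x^4*z^2 + 4*x^3*y*z - 20*x^4 - 4*x^2*y^2 - 4*x^2*z^2 + 16*x^2 + y^2 - 2
trace(b^-2 a^-3 b a^4 b a^-1) = trace(b^-1 a^-3 b a^4 b a^-1) * trace(b) - trace(b^-1 a^-3 b a^4 b a^-1 b) = x^6*y^2*z^2 - 2*x^7*y*z - 2*x^5*y^3*z - x^5*y*z^3 + x^8 + 2*x^6*y^2 + x^6*z^2 + x^4*y^4 - 2*x^4*y^2*z^2 + 11*x^5*y*z + 5*x^3*y^3*z + 3*x^3*y*z^3 - 8*x^6 - 10*x^4*y^2 - 4*x^4*z^2 - 2*x^2*y^4 - 18*x^3*y*z - 3*x*y^3*z - 2*x*y*z^3 + 20*x^4 + 13*x^2*y^2 + 4*x^2*z^2 + y^4 + y^2*z^2 + 8*x*y*z - 16*x^2 - 4*y^2 + 2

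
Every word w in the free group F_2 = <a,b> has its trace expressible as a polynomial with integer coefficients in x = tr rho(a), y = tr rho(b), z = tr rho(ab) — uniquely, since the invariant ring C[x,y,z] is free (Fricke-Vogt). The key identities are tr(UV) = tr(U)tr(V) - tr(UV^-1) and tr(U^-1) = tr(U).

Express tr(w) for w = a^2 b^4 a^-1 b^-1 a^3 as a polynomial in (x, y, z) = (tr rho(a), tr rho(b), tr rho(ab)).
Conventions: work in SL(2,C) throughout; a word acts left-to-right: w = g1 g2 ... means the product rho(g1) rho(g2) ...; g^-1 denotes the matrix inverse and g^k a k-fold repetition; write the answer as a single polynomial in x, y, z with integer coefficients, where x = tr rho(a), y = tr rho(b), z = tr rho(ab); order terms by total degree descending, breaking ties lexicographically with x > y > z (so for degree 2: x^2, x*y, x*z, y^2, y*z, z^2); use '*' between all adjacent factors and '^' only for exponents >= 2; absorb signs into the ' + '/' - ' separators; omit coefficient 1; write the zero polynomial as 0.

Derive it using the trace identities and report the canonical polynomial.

-x^5*y^4*z + x^6*y^3 + x^4*y^5 + x^4*y^3*z^2 + 2*x^5*y^2*z + 3*x^3*y^4*z - 2*x^6*y - 9*x^4*y^3 - 2*x^4*y*z^2 - 3*x^2*y^5 - 3*x^2*y^3*z^2 - 5*x^3*y^2*z - x*y^4*z + 13*x^4*y + 18*x^2*y^3 + 6*x^2*y*z^2 + y^5 + y^3*z^2 - x^3*z - 21*x^2*y - 5*y^3 - 2*y*z^2 + 2*x*z + 5*y

use: tr(b a^2) = tr(a) * tr(b a) - tr(b) = x*z - y
tr(b a^3) = tr(a) * tr(b a^2) - tr(b a) = x^2*z - x*y - z
apply: tr(a^4 b) = tr(a) * tr(b a^3) - tr(b a^2) = x^3*z - x^2*y - 2*x*z + y
use: tr(a^2) = tr(a) * tr(a) - tr(1) = x^2 - 2
use: tr(a^3) = tr(a) * tr(a^2) - tr(a) = x^3 - 3*x
use: tr(a^4) = tr(a) * tr(a^3) - tr(a^2) = x^4 - 4*x^2 + 2
use: tr(b a^4 b) = tr(b) * tr(a^4 b) - tr(a^4) = x^3*y*z - x^4 - x^2*y^2 - 2*x*y*z + 4*x^2 + y^2 - 2
apply: tr(a^3 b^3 a) = tr(b) * tr(b a^4 b) - tr(b a^4) = x^3*y^2*z - x^4*y - x^2*y^3 - x^3*z - 2*x*y^2*z + 5*x^2*y + y^3 + 2*x*z - 3*y
tr(b a^3 b) = tr(b) * tr(a^3 b) - tr(a^3) = x^2*y*z - x^3 - x*y^2 - y*z + 3*x
tr(a^3 b^3) = tr(b) * tr(b a^3 b) - tr(b a^3) = x^2*y^2*z - x^3*y - x*y^3 - x^2*z - y^2*z + 4*x*y + z
use: tr(a^5 b^3) = tr(a) * tr(a^3 b^3 a) - tr(a^3 b^3) = x^4*y^2*z - x^5*y - x^3*y^3 - x^4*z - 3*x^2*y^2*z + 6*x^3*y + 2*x*y^3 + 3*x^2*z + y^2*z - 7*x*y - z
apply: tr(b^4 a^4) = tr(b) * tr(b a^4 b^2) - tr(b a^4 b) = x^3*y^3*z - x^4*y^2 - x^2*y^4 - 2*x^3*y*z - 2*x*y^3*z + x^4 + 6*x^2*y^2 + y^4 + 4*x*y*z - 4*x^2 - 4*y^2 + 2
tr(b^4 a^3) = tr(b) * tr(b a^3 b^2) - tr(b a^3 b) = x^2*y^3*z - x^3*y^2 - x*y^4 - 2*x^2*y*z - y^3*z + x^3 + 5*x*y^2 + 2*y*z - 3*x
use: tr(a b^4 a^4) = tr(a) * tr(b^4 a^4) - tr(b^4 a^3) = x^4*y^3*z - x^5*y^2 - x^3*y^4 - 2*x^4*y*z - 3*x^2*y^3*z + x^5 + 7*x^3*y^2 + 2*x*y^4 + 6*x^2*y*z + y^3*z - 5*x^3 - 9*x*y^2 - 2*y*z + 5*x
tr(a^5 b^4 a) = tr(a) * tr(a b^4 a^4) - tr(a b^4 a^3) = x^5*y^3*z - x^6*y^2 - x^4*y^4 - 2*x^5*y*z - 4*x^3*y^3*z + x^6 + 8*x^4*y^2 + 3*x^2*y^4 + 8*x^3*y*z + 3*x*y^3*z - 6*x^4 - 15*x^2*y^2 - y^4 - 6*x*y*z + 9*x^2 + 4*y^2 - 2
use: tr(a b a b) = tr(a b) * tr(a b) - tr(1) = z^2 - 2
tr(a b a b^2) = tr(b) * tr(a b a b) - tr(a b a) = y*z^2 - x*z - y
tr(b^3 a b a) = tr(b) * tr(a b a b^2) - tr(a b a b) = y^2*z^2 - x*y*z - y^2 - z^2 + 2
tr(b a b) = tr(b) * tr(a b) - tr(a) = y*z - x
tr(a b^3) = tr(b) * tr(b a b) - tr(b a) = y^2*z - x*y - z
use: tr(b^3 a b) = tr(b) * tr(a b^3) - tr(a b^2) = y^3*z - x*y^2 - 2*y*z + x
tr(a b^3 a b a) = tr(a) * tr(b^3 a b a) - tr(b^3 a b) = x*y^2*z^2 - x^2*y*z - y^3*z - x*z^2 + 2*y*z + x
tr(a b^3 a b a^2) = tr(a) * tr(a b^3 a b a) - tr(a b^3 a b) = x^2*y^2*z^2 - x^3*y*z - x*y^3*z - x^2*z^2 - y^2*z^2 + 3*x*y*z + x^2 + y^2 + z^2 - 2
tr(b^2 a b a^4 b) = tr(a) * tr(a b^3 a b a^2) - tr(a b^3 a b a) = x^3*y^2*z^2 - x^4*y*z - x^2*y^3*z - x^3*z^2 - 2*x*y^2*z^2 + 4*x^2*y*z + y^3*z + x^3 + x*y^2 + 2*x*z^2 - 2*y*z - 3*x
tr(a b a^2 b) = tr(a) * tr(b a b a) - tr(b a b) = x*z^2 - y*z - x
use: tr(b^2 a b a^2) = tr(b) * tr(a b a^2 b) - tr(a b a^2) = x*y*z^2 - x^2*z - y^2*z + z
use: tr(a b^2 a b a^2) = tr(a) * tr(b^2 a b a^2) - tr(b^2 a b a) = x^2*y*z^2 - x^3*z - x*y^2*z - y*z^2 + 2*x*z + y
tr(b^2 a b a^4) = tr(a) * tr(a b^2 a b a^2) - tr(a b^2 a b a) = x^3*y*z^2 - x^4*z - x^2*y^2*z - 2*x*y*z^2 + 3*x^2*z + y^2*z + x*y - z
apply: tr(a^2 b^4 a b a^2) = tr(b) * tr(b^2 a b a^4 b) - tr(b^2 a b a^4) = x^3*y^3*z^2 - x^4*y^2*z - x^2*y^4*z - 2*x^3*y*z^2 - 2*x*y^3*z^2 + x^4*z + 5*x^2*y^2*z + y^4*z + x^3*y + x*y^3 + 4*x*y*z^2 - 3*x^2*z - 3*y^2*z - 4*x*y + z
tr(a b^4 a b a) = tr(b) * tr(a b a^2 b^3) - tr(a b a^2 b^2) = x*y^3*z^2 - x^2*y^2*z - y^4*z - 2*x*y*z^2 + x^2*z + 3*y^2*z + x*y - z
apply: tr(a b^4 a b) = tr(b) * tr(b^2 a b a b) - tr(b^2 a b a) = y^3*z^2 - x*y^2*z - y^3 - 2*y*z^2 + x*z + 3*y
tr(a^2 b^4 a b a) = tr(a) * tr(a b^4 a b a) - tr(a b^4 a b) = x^2*y^3*z^2 - x^3*y^2*z - x*y^4*z - 2*x^2*y*z^2 - y^3*z^2 + x^3*z + 4*x*y^2*z + x^2*y + y^3 + 2*y*z^2 - 2*x*z - 3*y
tr(a^5 b^4 a b) = tr(a) * tr(a^2 b^4 a b a^2) - tr(a^2 b^4 a b a) = x^4*y^3*z^2 - x^5*y^2*z - x^3*y^4*z - 2*x^4*y*z^2 - 3*x^2*y^3*z^2 + x^5*z + 6*x^3*y^2*z + 2*x*y^4*z + x^4*y + x^2*y^3 + 6*x^2*y*z^2 + y^3*z^2 - 4*x^3*z - 7*x*y^2*z - 5*x^2*y - y^3 - 2*y*z^2 + 3*x*z + 3*y
tr(b^-1 a^5 b^4 a) = tr(a^5 b^4 a) * tr(b) - tr(a^5 b^4 a b) = x^5*y^4*z - x^6*y^3 - x^4*y^5 - x^4*y^3*z^2 - x^5*y^2*z - 3*x^3*y^4*z + x^6*y + 8*x^4*y^3 + 2*x^4*y*z^2 + 3*x^2*y^5 + 3*x^2*y^3*z^2 - x^5*z + 2*x^3*y^2*z + x*y^4*z - 7*x^4*y - 16*x^2*y^3 - 6*x^2*y*z^2 - y^5 - y^3*z^2 + 4*x^3*z + x*y^2*z + 14*x^2*y + 5*y^3 + 2*y*z^2 - 3*x*z - 5*y
apply: tr(a^2 b^4 a^-1 b^-1 a^3) = tr(b^-1 a^5 b^4) * tr(a) - tr(b^-1 a^5 b^4 a) = -x^5*y^4*z + x^6*y^3 + x^4*y^5 + x^4*y^3*z^2 + 2*x^5*y^2*z + 3*x^3*y^4*z - 2*x^6*y - 9*x^4*y^3 - 2*x^4*y*z^2 - 3*x^2*y^5 - 3*x^2*y^3*z^2 - 5*x^3*y^2*z - x*y^4*z + 13*x^4*y + 18*x^2*y^3 + 6*x^2*y*z^2 + y^5 + y^3*z^2 - x^3*z - 21*x^2*y - 5*y^3 - 2*y*z^2 + 2*x*z + 5*y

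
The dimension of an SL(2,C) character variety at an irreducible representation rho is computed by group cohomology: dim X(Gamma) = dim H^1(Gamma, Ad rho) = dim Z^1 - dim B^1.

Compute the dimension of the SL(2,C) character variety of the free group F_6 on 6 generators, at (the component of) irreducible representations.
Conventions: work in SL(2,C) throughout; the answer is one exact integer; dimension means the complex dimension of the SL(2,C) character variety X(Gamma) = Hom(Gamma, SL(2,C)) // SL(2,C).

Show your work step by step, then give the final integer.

The free group F_6: 6 generators, no relators.
So Z^1 = (sl_2)^6 in full: dim Z^1 = 18.
At an irreducible rho the centralizer of the image in sl_2 is 0, so the coboundary map sl_2 -> Z^1 is injective: dim B^1 = 3.
dim H^1 = 18 - 3 = 15, which is dim X.

15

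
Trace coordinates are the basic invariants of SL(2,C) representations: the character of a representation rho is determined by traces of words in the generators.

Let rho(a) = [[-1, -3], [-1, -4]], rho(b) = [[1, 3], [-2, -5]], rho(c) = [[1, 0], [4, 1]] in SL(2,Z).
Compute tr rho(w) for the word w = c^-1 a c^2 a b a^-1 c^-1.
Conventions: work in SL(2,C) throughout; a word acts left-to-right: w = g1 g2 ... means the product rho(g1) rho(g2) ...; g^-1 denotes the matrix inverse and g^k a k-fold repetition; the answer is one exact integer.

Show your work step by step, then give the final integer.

rho(c^-1) = [[1, 0], [-4, 1]]
... * rho(a) = [[-1, -3], [-1, -4]]  ->  [[-1, -3], [3, 8]]
... * rho(c) = [[1, 0], [4, 1]]  ->  [[-13, -3], [35, 8]]
... * rho(c) = [[1, 0], [4, 1]]  ->  [[-25, -3], [67, 8]]
... * rho(a) = [[-1, -3], [-1, -4]]  ->  [[28, 87], [-75, -233]]
... * rho(b) = [[1, 3], [-2, -5]]  ->  [[-146, -351], [391, 940]]
... * rho(a^-1) = [[-4, 3], [1, -1]]  ->  [[233, -87], [-624, 233]]
... * rho(c^-1) = [[1, 0], [-4, 1]]  ->  [[581, -87], [-1556, 233]]
tr = 581 + 233 = 814

814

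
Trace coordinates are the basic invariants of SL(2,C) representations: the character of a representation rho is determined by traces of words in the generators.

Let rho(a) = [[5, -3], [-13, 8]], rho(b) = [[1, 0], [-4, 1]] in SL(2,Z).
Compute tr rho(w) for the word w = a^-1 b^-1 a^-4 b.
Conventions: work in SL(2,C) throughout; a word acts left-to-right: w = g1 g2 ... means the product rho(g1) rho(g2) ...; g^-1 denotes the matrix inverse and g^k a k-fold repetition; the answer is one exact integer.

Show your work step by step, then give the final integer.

47749

rho(a^-1) = [[8, 3], [13, 5]]
... * rho(b^-1) = [[1, 0], [4, 1]]  ->  [[20, 3], [33, 5]]
... * rho(a^-1) = [[8, 3], [13, 5]]  ->  [[199, 75], [329, 124]]
... * rho(a^-1) = [[8, 3], [13, 5]]  ->  [[2567, 972], [4244, 1607]]
... * rho(a^-1) = [[8, 3], [13, 5]]  ->  [[33172, 12561], [54843, 20767]]
... * rho(a^-1) = [[8, 3], [13, 5]]  ->  [[428669, 162321], [708715, 268364]]
... * rho(b) = [[1, 0], [-4, 1]]  ->  [[-220615, 162321], [-364741, 268364]]
tr = -220615 + 268364 = 47749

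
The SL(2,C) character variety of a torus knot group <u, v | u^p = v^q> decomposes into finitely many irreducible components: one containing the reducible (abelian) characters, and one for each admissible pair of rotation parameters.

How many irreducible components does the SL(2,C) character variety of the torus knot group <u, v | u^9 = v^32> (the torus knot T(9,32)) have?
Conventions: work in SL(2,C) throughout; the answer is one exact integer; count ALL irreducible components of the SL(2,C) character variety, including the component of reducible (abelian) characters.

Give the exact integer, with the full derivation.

125

For T(9,32): irreducibility forces the central element u^9 = v^32 to one of +I, -I.
This locks tr(u) to 2*cos(pi*alpha/9), alpha in 1..8, and tr(v) to 2*cos(pi*beta/32), beta in 1..31, on each component of irreducible characters.
The two central values (-1)^alpha I and (-1)^beta I must be the same matrix, so alpha and beta share a parity.
Counting: 4 odd alphas x 16 odd betas + 4 even alphas x 15 even betas = 64 + 60 = 124.
components with irreducible characters: 124; plus the single component of reducible (abelian) characters: total 125.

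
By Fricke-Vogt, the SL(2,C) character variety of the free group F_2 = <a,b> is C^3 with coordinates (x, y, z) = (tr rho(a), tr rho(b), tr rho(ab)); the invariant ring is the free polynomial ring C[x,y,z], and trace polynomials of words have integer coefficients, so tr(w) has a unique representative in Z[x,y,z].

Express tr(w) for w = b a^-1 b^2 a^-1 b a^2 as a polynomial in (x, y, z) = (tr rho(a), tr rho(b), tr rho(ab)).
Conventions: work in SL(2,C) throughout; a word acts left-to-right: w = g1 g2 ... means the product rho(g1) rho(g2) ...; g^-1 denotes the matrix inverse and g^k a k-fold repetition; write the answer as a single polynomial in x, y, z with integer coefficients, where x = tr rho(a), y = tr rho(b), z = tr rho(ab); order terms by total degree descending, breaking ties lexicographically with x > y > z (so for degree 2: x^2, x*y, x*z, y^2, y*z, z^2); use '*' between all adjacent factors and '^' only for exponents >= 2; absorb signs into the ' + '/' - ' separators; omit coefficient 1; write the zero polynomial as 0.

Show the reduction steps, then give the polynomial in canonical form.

x^3*y^3*z - x^4*y^2 - x^2*y^4 - 2*x^2*y^2*z^2 + 2*x*y^3*z + x*y*z^3 + x^4 + 4*x^2*y^2 + x^2*z^2 - y^2*z^2 - 4*x*y*z - 4*x^2 + 2

tr(a b^2) = tr(b) tr(a b) - tr(a)  (reduce the b square) = y*z - x
tr(a b^3) = tr(b) tr(a b^2) - tr(a b)  (reduce the b square) = y^2*z - x*y - z
tr(b^4 a) = tr(b) tr(a b^3) - tr(a b^2)  (reduce the b square) = y^3*z - x*y^2 - 2*y*z + x
tr(b^2) = tr(b) tr(b) - tr(1)  (reduce the b square) = y^2 - 2
tr(b^3) = tr(b) tr(b^2) - tr(b)  (reduce the b square) = y^3 - 3*y
tr(b^4) = tr(b) tr(b^3) - tr(b^2)  (reduce the b square) = y^4 - 4*y^2 + 2
tr(b a^2 b^3) = tr(a) tr(b^4 a) - tr(b^4)  (reduce the a square) = x*y^3*z - x^2*y^2 - y^4 - 2*x*y*z + x^2 + 4*y^2 - 2
tr(a b a b) = tr(a b) tr(a b) - tr(1)  (split on a) = z^2 - 2
tr(a b a) = tr(a) tr(b a) - tr(b)  (reduce the a square) = x*z - y
tr(b^2 a b a) = tr(b) tr(a b a b) - tr(a b a)  (reduce the b square) = y*z^2 - x*z - y
tr(b a b a^2 b) = tr(a) tr(b^2 a b a) - tr(b^2 a b)  (reduce the a square) = x*y*z^2 - x^2*z - y^2*z + z
tr(b a b a^2) = tr(a) tr(b a b a) - tr(b a b)  (reduce the a square) = x*z^2 - y*z - x
tr(b a^2 b^3 a) = tr(b) tr(b a b a^2 b) - tr(b a b a^2)  (reduce the b square) = x*y^2*z^2 - x^2*y*z - y^3*z - x*z^2 + 2*y*z + x
tr(b^2 a^-1 b a^2 b) = tr(b a^2 b^3) tr(a) - tr(b a^2 b^3 a)  (eliminate a^-1) = x^2*y^3*z - x^3*y^2 - x*y^4 - x*y^2*z^2 - x^2*y*z + y^3*z + x^3 + 4*x*y^2 + x*z^2 - 2*y*z - 3*x
tr(b a^2 b a b) = tr(a) tr(b a b^2 a) - tr(b a b^2)  (reduce the a square) = x*y*z^2 - x^2*z - y^2*z + z
tr(b a^2 b a b^2) = tr(b) tr(b a^2 b a b) - tr(b a^2 b a)  (reduce the b square) = x*y^2*z^2 - x^2*y*z - y^3*z - x*z^2 + 2*y*z + x
tr(b a b a b a) = tr(b a b a) tr(b a) - tr(a b)  (split on b) = z^3 - 3*z
tr(a b a^2 b a b) = tr(a) tr(b a b a b a) - tr(b a b a b)  (reduce the a square) = x*z^3 - y*z^2 - 2*x*z + y
tr(a^2) = tr(a) tr(a) - tr(1)  (reduce the a square) = x^2 - 2
tr(b a^2 b) = tr(b) tr(a^2 b) - tr(a^2)  (reduce the b square) = x*y*z - x^2 - y^2 + 2
tr(a b a^2 b a) = tr(a) tr(b a^2 b a) - tr(b a^2 b)  (reduce the a square) = x^2*z^2 - 2*x*y*z + y^2 - 2
tr(b a^2 b a b^2 a) = tr(b) tr(a b a^2 b a b) - tr(a b a^2 b a)  (reduce the b square) = x*y*z^3 - x^2*z^2 - y^2*z^2 + 2
tr(b^2 a^-1 b a^2 b a) = tr(b a^2 b a b^2) tr(a) - tr(b a^2 b a b^2 a)  (eliminate a^-1) = x^2*y^2*z^2 - x^3*y*z - x*y^3*z - x*y*z^3 + y^2*z^2 + 2*x*y*z + x^2 - 2
tr(b a^-1 b^2 a^-1 b a^2) = tr(b^2 a^-1 b a^2 b) tr(a) - tr(b^2 a^-1 b a^2 b a)  (eliminate a^-1) = x^3*y^3*z - x^4*y^2 - x^2*y^4 - 2*x^2*y^2*z^2 + 2*x*y^3*z + x*y*z^3 + x^4 + 4*x^2*y^2 + x^2*z^2 - y^2*z^2 - 4*x*y*z - 4*x^2 + 2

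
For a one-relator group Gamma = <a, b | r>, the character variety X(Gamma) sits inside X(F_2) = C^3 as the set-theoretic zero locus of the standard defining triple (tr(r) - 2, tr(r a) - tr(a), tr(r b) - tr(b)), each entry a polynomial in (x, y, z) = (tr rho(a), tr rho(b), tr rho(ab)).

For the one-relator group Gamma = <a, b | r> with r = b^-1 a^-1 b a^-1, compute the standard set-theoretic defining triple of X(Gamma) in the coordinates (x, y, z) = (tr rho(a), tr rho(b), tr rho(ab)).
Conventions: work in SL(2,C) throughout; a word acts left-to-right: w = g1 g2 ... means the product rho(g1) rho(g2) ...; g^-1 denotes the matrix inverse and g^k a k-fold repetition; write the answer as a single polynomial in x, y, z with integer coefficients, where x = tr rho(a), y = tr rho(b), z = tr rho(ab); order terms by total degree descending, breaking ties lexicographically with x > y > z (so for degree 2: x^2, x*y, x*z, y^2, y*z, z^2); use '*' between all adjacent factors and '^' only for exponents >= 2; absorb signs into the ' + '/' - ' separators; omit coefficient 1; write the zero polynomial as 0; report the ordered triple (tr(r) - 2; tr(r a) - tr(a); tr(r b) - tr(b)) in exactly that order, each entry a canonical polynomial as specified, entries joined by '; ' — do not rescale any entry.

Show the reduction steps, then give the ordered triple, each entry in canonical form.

trace(a^-1) = trace(a) = x
trace(a b a) = trace(a)*trace(b a) - trace(b)   [square of a] = x*z - y
trace(a b a b) = trace(a b)*trace(a b) - trace(1)   [split at a repeated a] = z^2 - 2
trace(b^-1 a b a) = trace(a b a)*trace(b) - trace(a b a b)   [inverse elimination on b] = x*y*z - y^2 - z^2 + 2
trace(b a^-1 b^-1 a) = trace(b^-1 a b)*trace(a) - trace(b^-1 a b a)   [inverse elimination on a] = -x*y*z + x^2 + y^2 + z^2 - 2
trace(b^-1 a^-1 b a^-1) = trace(b a^-1 b^-1)*trace(a) - trace(b a^-1 b^-1 a)   [inverse elimination on a] = x*y*z - y^2 - z^2 + 2
trace(b a^-1) = trace(b)*trace(a) - trace(b a)  (eliminate a^-1) = x*y - z
trace(a^-1 b a^-1) = trace(b a^-1)*trace(a) - trace(b)  (eliminate a^-1) = x^2*y - x*z - y
assemble the triple (trace(r) - 2; trace(r a) - x; trace(r b) - y)

x*y*z - y^2 - z^2; 0; x^2*y - x*z - 2*y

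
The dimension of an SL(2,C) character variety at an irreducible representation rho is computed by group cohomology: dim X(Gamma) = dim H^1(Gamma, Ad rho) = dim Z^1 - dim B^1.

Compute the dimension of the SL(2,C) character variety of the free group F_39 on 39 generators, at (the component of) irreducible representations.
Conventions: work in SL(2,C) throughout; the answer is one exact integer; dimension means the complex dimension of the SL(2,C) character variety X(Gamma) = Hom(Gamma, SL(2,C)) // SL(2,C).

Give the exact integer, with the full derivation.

Here Gamma is free of rank 39 — no relator constrains a cocycle.
Z^1(Gamma, Ad rho) = (sl_2)^39: a cocycle is a free choice of one sl_2 vector per generator, so dim Z^1 = 3*39 = 117.
Irreducibility makes the coboundary map sl_2 -> Z^1 injective (trivial centralizer), so dim B^1 = 3.
Therefore dim X = 117 - 3 = 114.

114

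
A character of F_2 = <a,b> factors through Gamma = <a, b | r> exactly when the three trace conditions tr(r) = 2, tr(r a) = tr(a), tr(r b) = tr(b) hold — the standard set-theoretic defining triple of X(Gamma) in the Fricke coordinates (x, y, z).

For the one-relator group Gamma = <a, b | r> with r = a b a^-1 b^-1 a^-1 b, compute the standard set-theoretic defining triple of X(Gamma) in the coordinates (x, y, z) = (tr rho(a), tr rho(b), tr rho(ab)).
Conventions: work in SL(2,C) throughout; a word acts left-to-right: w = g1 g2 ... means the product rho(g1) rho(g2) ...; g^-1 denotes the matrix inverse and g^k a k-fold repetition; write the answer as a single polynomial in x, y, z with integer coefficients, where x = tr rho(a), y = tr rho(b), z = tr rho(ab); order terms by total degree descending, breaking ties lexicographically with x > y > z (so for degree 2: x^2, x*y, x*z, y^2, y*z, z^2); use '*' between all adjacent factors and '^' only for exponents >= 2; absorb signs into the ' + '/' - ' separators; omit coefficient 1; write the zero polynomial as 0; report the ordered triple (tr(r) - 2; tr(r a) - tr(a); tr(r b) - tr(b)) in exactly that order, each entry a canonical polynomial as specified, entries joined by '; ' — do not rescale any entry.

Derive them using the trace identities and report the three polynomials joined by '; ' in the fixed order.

x*y*z^2 - x^2*z - y^2*z - z^3 + x*y + 3*z - 2; x^2*y*z^2 - x^3*z - 2*x*y^2*z - x*z^3 + x^2*y + y^3 + y*z^2 + 4*x*z - x - 3*y; x*y^2*z^2 - x^2*y*z - y^3*z - y*z^3 + x*y^2 + 3*y*z - x - y

trace(b a b) = trace(b)*trace(a b) - trace(a) = y*z - x
trace(b a b a) = trace(a b)*trace(a b) - trace(1)   [split at repeated a] = z^2 - 2
trace(a^-1 b a b) = trace(b a b)*trace(a) - trace(b a b a) = x*y*z - x^2 - z^2 + 2
trace(a^-1 b a b a^-1) = trace(a^-1 b a b)*trace(a) - trace(a^-1 b a b a) = x^2*y*z - x^3 - x*z^2 - y*z + 3*x
trace(b a b^2) = trace(b)*trace(b a b) - trace(b a) = y^2*z - x*y - z
trace(a b a) = trace(a)*trace(b a) - trace(b) = x*z - y
trace(b a b^2 a) = trace(b)*trace(a b a b) - trace(a b a) = y*z^2 - x*z - y
trace(b a^-1 b a b) = trace(b a b^2)*trace(a) - trace(b a b^2 a) = x*y^2*z - x^2*y - y*z^2 + y
trace(b a b a b a) = trace(b a b a)*trace(b a) - trace(a b)   [split at repeated b] = z^3 - 3*z
trace(b a^-1 b a b a) = trace(b a b a b)*trace(a) - trace(b a b a b a) = x*y*z^2 - x^2*z - z^3 - x*y + 3*z
trace(a^-1 b a b a^-1 b) = trace(b a^-1 b a b)*trace(a) - trace(b a^-1 b a b a) = x^2*y^2*z - x^3*y - 2*x*y*z^2 + x^2*z + z^3 + 2*x*y - 3*z
trace(a b a^-1 b^-1 a^-1 b) = trace(a^-1 b a b a^-1)*trace(b) - trace(a^-1 b a b a^-1 b) = x*y*z^2 - x^2*z - y^2*z - z^3 + x*y + 3*z
trace(a^2) = trace(a)*trace(a) - trace(1) = x^2 - 2
trace(b a^2 b) = trace(b)*trace(a^2 b) - trace(a^2) = x*y*z - x^2 - y^2 + 2
trace(b a^2 b a) = trace(a)*trace(b a b a) - trace(b a b) = x*z^2 - y*z - x
trace(b a^2 b a^-1) = trace(b a^2 b)*trace(a) - trace(b a^2 b a) = x^2*y*z - x^3 - x*y^2 - x*z^2 + y*z + 3*x
trace(a^-1 b a^2 b a^-1) = trace(b a^2 b a^-1)*trace(a) - trace(b a^2 b) = x^3*y*z - x^4 - x^2*y^2 - x^2*z^2 + 4*x^2 + y^2 - 2
trace(b a^2 b^2) = trace(b)*trace(a^2 b^2) - trace(a^2 b) = x*y^2*z - x^2*y - y^3 - x*z + 3*y
trace(b a^2 b^2 a) = trace(a)*trace(b^2 a b a) - trace(b^2 a b) = x*y*z^2 - x^2*z - y^2*z + z
trace(b a^-1 b a^2 b) = trace(b a^2 b^2)*trace(a) - trace(b a^2 b^2 a) = x^2*y^2*z - x^3*y - x*y^3 - x*y*z^2 + y^2*z + 3*x*y - z
trace(b a^2 b a b) = trace(a)*trace(b a b^2 a) - trace(b a b^2) = x*y*z^2 - x^2*z - y^2*z + z
trace(b a^2 b a b a) = trace(a)*trace(b a b a b a) - trace(b a b a b) = x*z^3 - y*z^2 - 2*x*z + y
trace(b a^-1 b a^2 b a) = trace(b a^2 b a b)*trace(a) - trace(b a^2 b a b a) = x^2*y*z^2 - x^3*z - x*y^2*z - x*z^3 + y*z^2 + 3*x*z - y
trace(a^-1 b a^2 b a^-1 b) = trace(b a^-1 b a^2 b)*trace(a) - trace(b a^-1 b a^2 b a) = x^3*y^2*z - x^4*y - x^2*y^3 - 2*x^2*y*z^2 + x^3*z + 2*x*y^2*z + x*z^3 + 3*x^2*y - y*z^2 - 4*x*z + y
trace(a b a^-1 b^-1 a^-1 b a) = trace(a^-1 b a^2 b a^-1)*trace(b) - trace(a^-1 b a^2 b a^-1 b) = x^2*y*z^2 - x^3*z - 2*x*y^2*z - x*z^3 + x^2*y + y^3 + y*z^2 + 4*x*z - 3*y
trace(b^2 a b a^-1) = trace(b^2 a b)*trace(a) - trace(b^2 a b a) = x*y^2*z - x^2*y - y*z^2 + y
trace(a^-1 b^2 a b a^-1) = trace(b^2 a b a^-1)*trace(a) - trace(b^2 a b) = x^2*y^2*z - x^3*y - x*y*z^2 - y^2*z + 2*x*y + z
trace(b^2 a b^2) = trace(b)*trace(b a b^2) - trace(b a b) = y^3*z - x*y^2 - 2*y*z + x
trace(b^2 a b^2 a) = trace(b)*trace(a b^2 a b) - trace(a b^2 a) = y^2*z^2 - 2*x*y*z + x^2 - 2
trace(b a^-1 b^2 a b) = trace(b^2 a b^2)*trace(a) - trace(b^2 a b^2 a) = x*y^3*z - x^2*y^2 - y^2*z^2 + 2
trace(b^2 a b a b) = trace(b)*trace(b a b a b) - trace(b a b a) = y^2*z^2 - x*y*z - y^2 - z^2 + 2
trace(b^2 a b a b a) = trace(b)*trace(a b a b a b) - trace(a b a b a) = y*z^3 - x*z^2 - 2*y*z + x
trace(b a^-1 b^2 a b a) = trace(b^2 a b a b)*trace(a) - trace(b^2 a b a b a) = x*y^2*z^2 - x^2*y*z - y*z^3 - x*y^2 + 2*y*z + x
trace(a^-1 b^2 a b a^-1 b) = trace(b a^-1 b^2 a b)*trace(a) - trace(b a^-1 b^2 a b a) = x^2*y^3*z - x^3*y^2 - 2*x*y^2*z^2 + x^2*y*z + y*z^3 + x*y^2 - 2*y*z + x
trace(a b a^-1 b^-1 a^-1 b^2) = trace(a^-1 b^2 a b a^-1)*trace(b) - trace(a^-1 b^2 a b a^-1 b) = x*y^2*z^2 - x^2*y*z - y^3*z - y*z^3 + x*y^2 + 3*y*z - x
assemble the triple (trace(r) - 2; trace(r a) - x; trace(r b) - y)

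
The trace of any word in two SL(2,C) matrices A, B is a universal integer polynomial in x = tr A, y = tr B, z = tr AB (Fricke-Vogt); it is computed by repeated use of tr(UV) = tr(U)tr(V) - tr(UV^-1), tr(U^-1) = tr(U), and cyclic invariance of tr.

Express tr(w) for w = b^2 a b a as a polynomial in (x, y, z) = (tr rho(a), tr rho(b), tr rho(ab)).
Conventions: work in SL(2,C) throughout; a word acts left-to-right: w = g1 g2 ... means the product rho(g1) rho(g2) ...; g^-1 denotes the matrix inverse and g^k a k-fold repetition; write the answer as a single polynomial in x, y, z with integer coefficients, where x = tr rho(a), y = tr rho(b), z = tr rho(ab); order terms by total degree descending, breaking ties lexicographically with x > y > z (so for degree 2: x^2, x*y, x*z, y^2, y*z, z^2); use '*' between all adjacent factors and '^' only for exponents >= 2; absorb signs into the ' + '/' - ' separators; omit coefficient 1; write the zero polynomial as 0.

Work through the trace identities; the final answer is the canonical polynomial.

trace(a b a b) = trace(b a) * trace(b a) - trace(1)   [split at a repeated b] = z^2 - 2
trace(a b a) = trace(a) * trace(b a) - trace(b)   [square of a] = x*z - y
trace(b^2 a b a) = trace(b) * trace(a b a b) - trace(a b a)   [square of b] = y*z^2 - x*z - y

y*z^2 - x*z - y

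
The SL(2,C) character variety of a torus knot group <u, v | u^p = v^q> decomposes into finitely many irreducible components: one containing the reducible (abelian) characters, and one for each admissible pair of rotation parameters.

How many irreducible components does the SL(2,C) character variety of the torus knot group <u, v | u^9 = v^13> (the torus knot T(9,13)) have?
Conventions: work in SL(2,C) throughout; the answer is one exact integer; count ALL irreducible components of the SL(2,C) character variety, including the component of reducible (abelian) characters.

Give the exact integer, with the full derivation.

In the torus knot group T(9,13), u^9 = v^13 is central, so an irreducible representation sends it to +I or -I (Schur).
So on each irreducible component the traces are pinned: tr(u) = 2*cos(pi*alpha/9) with 1 <= alpha <= 8, tr(v) = 2*cos(pi*beta/13) with 1 <= beta <= 12.
u^9 = (-1)^alpha I and v^13 = (-1)^beta I must agree, so alpha and beta have equal parity.
Enumerate parity-matched pairs: 4*6 odd-odd plus 4*6 even-even gives 48.
That is 48 components of irreducible characters, and with the reducible (abelian) component the total is 49.

49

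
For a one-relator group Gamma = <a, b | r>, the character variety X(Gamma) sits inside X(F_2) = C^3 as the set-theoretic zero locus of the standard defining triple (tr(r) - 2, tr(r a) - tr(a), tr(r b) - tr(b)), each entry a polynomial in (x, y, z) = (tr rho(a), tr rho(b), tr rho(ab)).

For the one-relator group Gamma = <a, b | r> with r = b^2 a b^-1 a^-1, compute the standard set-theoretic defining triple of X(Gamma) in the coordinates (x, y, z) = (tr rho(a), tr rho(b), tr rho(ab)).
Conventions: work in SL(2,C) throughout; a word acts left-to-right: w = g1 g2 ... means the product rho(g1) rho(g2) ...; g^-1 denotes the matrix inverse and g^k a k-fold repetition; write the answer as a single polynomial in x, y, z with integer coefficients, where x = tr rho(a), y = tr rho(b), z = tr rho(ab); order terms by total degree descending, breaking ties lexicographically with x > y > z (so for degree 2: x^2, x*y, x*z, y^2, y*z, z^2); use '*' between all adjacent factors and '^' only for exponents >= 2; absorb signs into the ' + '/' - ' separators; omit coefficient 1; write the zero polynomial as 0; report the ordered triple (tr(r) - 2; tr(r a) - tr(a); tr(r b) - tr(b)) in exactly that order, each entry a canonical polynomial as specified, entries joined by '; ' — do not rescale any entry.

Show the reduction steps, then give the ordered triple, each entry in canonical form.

and trace(a^2 b) = trace(a)*trace(b a) - trace(b) = x*z - y
trace(a^2) = trace(a)*trace(a) - trace(1) = x^2 - 2
next, trace(a b^2 a) = trace(b)*trace(a^2 b) - trace(a^2) = x*y*z - x^2 - y^2 + 2
trace(a b a b) = trace(a b)*trace(a b) - trace(1) = z^2 - 2
trace(a b^2 a b) = trace(b)*trace(a b a b) - trace(a b a) = y*z^2 - x*z - y
and trace(b^2 a b^-1 a) = trace(a b^2 a)*trace(b) - trace(a b^2 a b) = x*y^2*z - x^2*y - y^3 - y*z^2 + x*z + 3*y
and trace(b^2 a b^-1 a^-1) = trace(b^2 a b^-1)*trace(a) - trace(b^2 a b^-1 a) = -x*y^2*z + x^2*y + y^3 + y*z^2 - 3*y
trace(b^2 a) = trace(b)*trace(a b) - trace(a) = y*z - x
next, trace(a b^3 a) = trace(b)*trace(a^2 b^2) - trace(a^2 b) = x*y^2*z - x^2*y - y^3 - x*z + 3*y
next, trace(a b^3 a b) = trace(b)*trace(b a b a b) - trace(b a b a) = y^2*z^2 - x*y*z - y^2 - z^2 + 2
trace(b^3 a b^-1 a) = trace(a b^3 a)*trace(b) - trace(a b^3 a b) = x*y^3*z - x^2*y^2 - y^4 - y^2*z^2 + 4*y^2 + z^2 - 2
next, trace(b^2 a b^-1 a^-1 b) = trace(b^3 a b^-1)*trace(a) - trace(b^3 a b^-1 a) = -x*y^3*z + x^2*y^2 + y^4 + y^2*z^2 + x*y*z - x^2 - 4*y^2 - z^2 + 2
assemble the triple (trace(r) - 2; trace(r a) - x; trace(r b) - y)

-x*y^2*z + x^2*y + y^3 + y*z^2 - 3*y - 2; -x + z; -x*y^3*z + x^2*y^2 + y^4 + y^2*z^2 + x*y*z - x^2 - 4*y^2 - z^2 - y + 2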